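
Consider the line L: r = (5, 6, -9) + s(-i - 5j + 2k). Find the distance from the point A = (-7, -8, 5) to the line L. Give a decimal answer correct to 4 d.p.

11.5181

Taking (5, 6, -9) on L with direction v = (-1, -5, 2): w = A − (5, 6, -9) = (-12, -14, 14), and w × v = (42, 10, 46).
Distance = |w × v| / |v| = √3980 / √30 ≈ 11.5181.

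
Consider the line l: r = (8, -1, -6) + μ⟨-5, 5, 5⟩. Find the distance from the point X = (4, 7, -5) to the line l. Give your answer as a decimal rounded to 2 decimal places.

Taking (8, -1, -6) on l with direction v = (-5, 5, 5): w = X − (8, -1, -6) = (-4, 8, 1), and w × v = (35, 15, 20).
Distance = |w × v| / |v| = √1850 / √75 ≈ 4.97.

4.97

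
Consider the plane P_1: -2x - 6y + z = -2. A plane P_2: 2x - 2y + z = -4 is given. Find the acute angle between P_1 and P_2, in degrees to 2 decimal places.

cos θ = |n₁·n₂| / (|n₁||n₂|) = |9| / (√41 · √9).
θ = arccos(0.46852) ≈ 62.06°.

62.06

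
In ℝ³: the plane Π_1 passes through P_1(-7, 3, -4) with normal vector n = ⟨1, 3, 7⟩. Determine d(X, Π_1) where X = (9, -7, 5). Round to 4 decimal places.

6.3793

Π_1: n·r = n·P_1 gives x + 3y + 7z = -26.
n·X − d = (1)·(9) + (3)·(-7) + (7)·(5) − (-26) = 49; |n| = √59.
Distance = |49| / √59 = 49/√59 ≈ 6.3793.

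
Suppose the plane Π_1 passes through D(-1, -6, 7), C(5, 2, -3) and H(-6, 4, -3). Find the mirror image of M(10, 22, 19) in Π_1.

(2, -22, -21)

DC = (6, 8, -10), DH = (-5, 10, -10); a normal to Π_1 is DC × DH = (20, 110, 100).
Using D: Π_1 has equation 20x + 110y + 100z = 20.
λ = (n·M − d)/|n|² = (4520 − 20)/22500 = 1/5.
Reflection = M − 2λn = (10, 22, 19) − (2/5)·(20, 110, 100) = (2, -22, -21).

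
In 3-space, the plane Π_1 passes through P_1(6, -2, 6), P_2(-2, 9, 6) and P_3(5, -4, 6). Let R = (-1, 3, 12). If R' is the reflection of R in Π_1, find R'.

P_1P_2 = (-8, 11, 0), P_1P_3 = (-1, -2, 0); a normal to Π_1 is P_1P_2 × P_1P_3 = (0, 0, 27).
Using P_1: Π_1 has equation 27z = 162.
λ = (n·R − d)/|n|² = (324 − 162)/729 = 2/9.
Reflection = R − 2λn = (-1, 3, 12) − (4/9)·(0, 0, 27) = (-1, 3, 0).

(-1, 3, 0)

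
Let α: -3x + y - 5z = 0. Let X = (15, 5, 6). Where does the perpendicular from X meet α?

Foot = X − λn with λ = (n·X − d)/|n|² = (-70 − 0)/35 = -2.
Foot = (15, 5, 6) − (-2)·(-3, 1, -5) = (9, 7, -4).

(9, 7, -4)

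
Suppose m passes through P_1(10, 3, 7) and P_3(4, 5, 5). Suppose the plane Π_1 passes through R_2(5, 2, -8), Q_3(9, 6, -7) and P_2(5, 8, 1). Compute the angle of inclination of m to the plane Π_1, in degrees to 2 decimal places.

59.21

A direction vector for m is P_3 − P_1 = (-6, 2, -2).
R_2Q_3 = (4, 4, 1), R_2P_2 = (0, 6, 9); a normal to Π_1 is R_2Q_3 × R_2P_2 = (30, -36, 24).
Using R_2: Π_1 has equation 30x - 36y + 24z = -114.
sin θ = |n·v| / (|n||v|) = |-300| / (√2772 · √44) = 0.85901.
θ ≈ 59.21°.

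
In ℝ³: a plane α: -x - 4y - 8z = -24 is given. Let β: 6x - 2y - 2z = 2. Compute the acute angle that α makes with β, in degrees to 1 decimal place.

cos θ = |n₁·n₂| / (|n₁||n₂|) = |18| / (√81 · √44).
θ = arccos(0.30151) ≈ 72.5°.

72.5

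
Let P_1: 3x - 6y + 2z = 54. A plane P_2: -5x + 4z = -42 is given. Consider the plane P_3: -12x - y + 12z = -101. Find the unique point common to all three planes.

(6, -7, -3)

Solving the 3×3 linear system 3x - 6y + 2z = 54, -5x + 4z = -42, -12x - y + 12z = -101 (e.g. by elimination or Cramer's rule, determinant = -50) gives (6, -7, -3).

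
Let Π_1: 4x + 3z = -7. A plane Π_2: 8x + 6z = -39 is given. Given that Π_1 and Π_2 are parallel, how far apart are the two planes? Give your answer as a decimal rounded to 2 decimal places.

Rescale Π_2 by 1/2: 4x + 3z = -39/2. Then distance = |-7 − (-39/2)| / √25 ≈ 2.50.

2.50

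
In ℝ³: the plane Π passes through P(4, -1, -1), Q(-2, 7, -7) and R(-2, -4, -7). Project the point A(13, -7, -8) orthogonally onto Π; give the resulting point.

(5, -7, 0)

PQ = (-6, 8, -6), PR = (-6, -3, -6); a normal to Π is PQ × PR = (-66, 0, 66).
Using P: Π has equation -66x + 66z = -330.
Foot = A − λn with λ = (n·A − d)/|n|² = (-1386 − (-330))/8712 = -4/33.
Foot = (13, -7, -8) − (-4/33)·(-66, 0, 66) = (5, -7, 0).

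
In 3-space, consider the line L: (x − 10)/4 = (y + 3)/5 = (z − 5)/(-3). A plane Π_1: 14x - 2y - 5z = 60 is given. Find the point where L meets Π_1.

L has direction (4, 5, -3) through (10, -3, 5).
Substitute r = (10, -3, 5) + t(4, 5, -3) into the plane: 121 + 61t = 60, so t = -1.
Intersection: (10, -3, 5) + (-1)·(4, 5, -3) = (6, -8, 8).

(6, -8, 8)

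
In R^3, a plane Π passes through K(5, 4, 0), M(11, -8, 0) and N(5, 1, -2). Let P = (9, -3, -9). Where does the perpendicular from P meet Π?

(5, -5, -6)

KM = (6, -12, 0), KN = (0, -3, -2); a normal to Π is KM × KN = (24, 12, -18).
Using K: Π has equation 24x + 12y - 18z = 168.
Foot = P − λn with λ = (n·P − d)/|n|² = (342 − 168)/1044 = 1/6.
Foot = (9, -3, -9) − (1/6)·(24, 12, -18) = (5, -5, -6).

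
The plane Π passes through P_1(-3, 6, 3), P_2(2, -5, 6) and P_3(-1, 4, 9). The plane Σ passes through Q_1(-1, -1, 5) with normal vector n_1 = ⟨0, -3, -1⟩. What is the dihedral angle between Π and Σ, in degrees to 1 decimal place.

73.2

P_1P_2 = (5, -11, 3), P_1P_3 = (2, -2, 6); a normal to Π is P_1P_2 × P_1P_3 = (-60, -24, 12).
Using P_1: Π has equation -60x - 24y + 12z = 72.
Σ: n_1·r = n_1·Q_1 gives -3y - z = -2.
cos θ = |n₁·n₂| / (|n₁||n₂|) = |60| / (√4320 · √10).
θ = arccos(0.28868) ≈ 73.2°.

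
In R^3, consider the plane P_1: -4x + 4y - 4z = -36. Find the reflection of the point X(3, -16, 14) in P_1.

(-13, 0, -2)

λ = (n·X − d)/|n|² = (-132 − (-36))/48 = -2.
Reflection = X − 2λn = (3, -16, 14) − (-4)·(-4, 4, -4) = (-13, 0, -2).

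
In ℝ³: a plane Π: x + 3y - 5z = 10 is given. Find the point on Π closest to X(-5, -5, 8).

(-3, 1, -2)

Foot = X − λn with λ = (n·X − d)/|n|² = (-60 − 10)/35 = -2.
Foot = (-5, -5, 8) − (-2)·(1, 3, -5) = (-3, 1, -2).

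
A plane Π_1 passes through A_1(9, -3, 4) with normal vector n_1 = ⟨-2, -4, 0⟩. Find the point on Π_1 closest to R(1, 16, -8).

Π_1: n_1·r = n_1·A_1 gives -2x - 4y = -6.
Foot = R − λn with λ = (n·R − d)/|n|² = (-66 − (-6))/20 = -3.
Foot = (1, 16, -8) − (-3)·(-2, -4, 0) = (-5, 4, -8).

(-5, 4, -8)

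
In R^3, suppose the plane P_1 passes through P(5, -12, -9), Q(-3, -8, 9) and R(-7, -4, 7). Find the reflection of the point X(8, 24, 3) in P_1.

(-32, -20, -5)

PQ = (-8, 4, 18), PR = (-12, 8, 16); a normal to P_1 is PQ × PR = (-80, -88, -16).
Using P: P_1 has equation -80x - 88y - 16z = 800.
λ = (n·X − d)/|n|² = (-2800 − 800)/14400 = -1/4.
Reflection = X − 2λn = (8, 24, 3) − (-1/2)·(-80, -88, -16) = (-32, -20, -5).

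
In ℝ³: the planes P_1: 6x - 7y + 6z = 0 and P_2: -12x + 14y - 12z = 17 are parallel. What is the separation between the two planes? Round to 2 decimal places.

0.77

Rescale P_2 by 1/(-2): 6x - 7y + 6z = -17/2. Then distance = |0 − (-17/2)| / √121 ≈ 0.77.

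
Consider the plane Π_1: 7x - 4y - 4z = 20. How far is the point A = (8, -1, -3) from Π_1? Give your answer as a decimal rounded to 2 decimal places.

5.78

n·A − d = (7)·(8) + (-4)·(-1) + (-4)·(-3) − 20 = 52; |n| = √81.
Distance = |52| / √81 = 52/√81 ≈ 5.78.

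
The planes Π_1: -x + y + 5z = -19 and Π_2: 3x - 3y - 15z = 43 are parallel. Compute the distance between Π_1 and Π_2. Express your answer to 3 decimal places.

0.898

Rescale Π_2 by 1/(-3): -x + y + 5z = -43/3. Then distance = |-19 − (-43/3)| / √27 ≈ 0.898.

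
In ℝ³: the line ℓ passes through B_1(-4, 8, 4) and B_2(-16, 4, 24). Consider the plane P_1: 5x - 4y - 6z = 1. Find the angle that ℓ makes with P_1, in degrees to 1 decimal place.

A direction vector for ℓ is B_2 − B_1 = (-12, -4, 20).
sin θ = |n·v| / (|n||v|) = |-164| / (√77 · √560) = 0.78978.
θ ≈ 52.2°.

52.2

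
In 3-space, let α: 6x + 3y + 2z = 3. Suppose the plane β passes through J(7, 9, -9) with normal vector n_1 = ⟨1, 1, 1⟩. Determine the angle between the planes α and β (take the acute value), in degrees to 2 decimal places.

β: n_1·r = n_1·J gives x + y + z = 7.
cos θ = |n₁·n₂| / (|n₁||n₂|) = |11| / (√49 · √3).
θ = arccos(0.90726) ≈ 24.87°.

24.87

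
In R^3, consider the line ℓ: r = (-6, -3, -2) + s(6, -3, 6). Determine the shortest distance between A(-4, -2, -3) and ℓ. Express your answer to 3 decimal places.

Taking (-6, -3, -2) on ℓ with direction v = (6, -3, 6): w = A − (-6, -3, -2) = (2, 1, -1), and w × v = (3, -18, -12).
Distance = |w × v| / |v| = √477 / √81 ≈ 2.427.

2.427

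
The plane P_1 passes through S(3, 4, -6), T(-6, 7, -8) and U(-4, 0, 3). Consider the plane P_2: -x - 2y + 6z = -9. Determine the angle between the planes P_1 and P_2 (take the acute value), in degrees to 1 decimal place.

ST = (-9, 3, -2), SU = (-7, -4, 9); a normal to P_1 is ST × SU = (19, 95, 57).
Using S: P_1 has equation 19x + 95y + 57z = 95.
cos θ = |n₁·n₂| / (|n₁||n₂|) = |133| / (√12635 · √41).
θ = arccos(0.18479) ≈ 79.4°.

79.4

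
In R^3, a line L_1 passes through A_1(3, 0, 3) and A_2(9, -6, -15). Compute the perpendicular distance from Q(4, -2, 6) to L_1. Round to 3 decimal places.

3.275

A direction vector for L_1 is A_2 − A_1 = (6, -6, -18).
Taking (3, 0, 3) on L_1 with direction v = (6, -6, -18): w = Q − (3, 0, 3) = (1, -2, 3), and w × v = (54, 36, 6).
Distance = |w × v| / |v| = √4248 / √396 ≈ 3.275.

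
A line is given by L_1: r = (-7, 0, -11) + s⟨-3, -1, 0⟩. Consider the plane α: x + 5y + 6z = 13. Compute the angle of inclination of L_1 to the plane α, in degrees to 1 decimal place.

18.7

sin θ = |n·v| / (|n||v|) = |-8| / (√62 · √10) = 0.32129.
θ ≈ 18.7°.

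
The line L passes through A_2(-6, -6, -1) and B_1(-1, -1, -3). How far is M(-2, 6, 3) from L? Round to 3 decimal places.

8.944

A direction vector for L is B_1 − A_2 = (5, 5, -2).
Taking (-6, -6, -1) on L with direction v = (5, 5, -2): w = M − (-6, -6, -1) = (4, 12, 4), and w × v = (-44, 28, -40).
Distance = |w × v| / |v| = √4320 / √54 ≈ 8.944.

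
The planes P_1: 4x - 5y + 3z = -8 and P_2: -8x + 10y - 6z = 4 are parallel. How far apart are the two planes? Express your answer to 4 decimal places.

0.8485

Rescale P_2 by 1/(-2): 4x - 5y + 3z = -2. Then distance = |-8 − (-2)| / √50 ≈ 0.8485.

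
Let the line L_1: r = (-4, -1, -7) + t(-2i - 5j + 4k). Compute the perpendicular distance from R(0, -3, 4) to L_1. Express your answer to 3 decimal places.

Taking (-4, -1, -7) on L_1 with direction v = (-2, -5, 4): w = R − (-4, -1, -7) = (4, -2, 11), and w × v = (47, -38, -24).
Distance = |w × v| / |v| = √4229 / √45 ≈ 9.694.

9.694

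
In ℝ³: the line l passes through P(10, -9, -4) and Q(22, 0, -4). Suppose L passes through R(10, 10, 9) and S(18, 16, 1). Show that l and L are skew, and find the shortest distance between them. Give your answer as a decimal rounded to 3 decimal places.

15.200

A direction vector for l is Q − P = (12, 9, 0).
A direction vector for L is S − R = (8, 6, -8).
Common perpendicular direction n = (12, 9, 0) × (8, 6, -8) = (-72, 96, 0).
With w = (10, 10, 9) − (10, -9, -4) = (0, 19, 13), w · n = 1824.
Since n ≠ 0 the lines are not parallel, and w · n = 1824 ≠ 0 so they do not intersect; hence they are skew.
Distance = |w · n| / |n| = |1824| / √14400 ≈ 15.200.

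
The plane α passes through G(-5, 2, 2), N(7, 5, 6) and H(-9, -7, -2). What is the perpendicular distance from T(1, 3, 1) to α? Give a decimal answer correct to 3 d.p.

GN = (12, 3, 4), GH = (-4, -9, -4); a normal to α is GN × GH = (24, 32, -96).
Using G: α has equation 24x + 32y - 96z = -248.
n·T − d = (24)·(1) + (32)·(3) + (-96)·(1) − (-248) = 272; |n| = √10816.
Distance = |272| / √10816 = 272/√10816 ≈ 2.615.

2.615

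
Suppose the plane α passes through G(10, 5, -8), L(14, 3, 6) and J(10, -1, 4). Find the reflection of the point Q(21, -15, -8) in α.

GL = (4, -2, 14), GJ = (0, -6, 12); a normal to α is GL × GJ = (60, -48, -24).
Using G: α has equation 60x - 48y - 24z = 552.
λ = (n·Q − d)/|n|² = (2172 − 552)/6480 = 1/4.
Reflection = Q − 2λn = (21, -15, -8) − (1/2)·(60, -48, -24) = (-9, 9, 4).

(-9, 9, 4)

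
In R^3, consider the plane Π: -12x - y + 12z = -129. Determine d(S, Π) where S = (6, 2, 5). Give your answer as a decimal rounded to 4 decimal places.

6.7647

n·S − d = (-12)·(6) + (-1)·(2) + (12)·(5) − (-129) = 115; |n| = √289.
Distance = |115| / √289 = 115/√289 ≈ 6.7647.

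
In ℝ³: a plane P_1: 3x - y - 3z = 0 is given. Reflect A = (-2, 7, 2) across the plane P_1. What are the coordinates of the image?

λ = (n·A − d)/|n|² = (-19 − 0)/19 = -1.
Reflection = A − 2λn = (-2, 7, 2) − (-2)·(3, -1, -3) = (4, 5, -4).

(4, 5, -4)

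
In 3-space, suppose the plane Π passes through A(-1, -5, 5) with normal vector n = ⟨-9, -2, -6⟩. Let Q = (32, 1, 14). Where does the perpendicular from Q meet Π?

Π: n·r = n·A gives -9x - 2y - 6z = -11.
Foot = Q − λn with λ = (n·Q − d)/|n|² = (-374 − (-11))/121 = -3.
Foot = (32, 1, 14) − (-3)·(-9, -2, -6) = (5, -5, -4).

(5, -5, -4)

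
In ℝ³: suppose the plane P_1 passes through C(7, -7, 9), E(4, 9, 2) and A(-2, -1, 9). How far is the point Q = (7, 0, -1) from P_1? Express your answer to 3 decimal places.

CE = (-3, 16, -7), CA = (-9, 6, 0); a normal to P_1 is CE × CA = (42, 63, 126).
Using C: P_1 has equation 42x + 63y + 126z = 987.
n·Q − d = (42)·(7) + (63)·(0) + (126)·(-1) − 987 = -819; |n| = √21609.
Distance = |-819| / √21609 = 819/√21609 ≈ 5.571.

5.571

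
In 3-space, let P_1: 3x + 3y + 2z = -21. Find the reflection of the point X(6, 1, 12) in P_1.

λ = (n·X − d)/|n|² = (45 − (-21))/22 = 3.
Reflection = X − 2λn = (6, 1, 12) − 6·(3, 3, 2) = (-12, -17, 0).

(-12, -17, 0)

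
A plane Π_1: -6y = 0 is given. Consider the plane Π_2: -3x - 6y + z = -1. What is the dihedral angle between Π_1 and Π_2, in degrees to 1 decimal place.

cos θ = |n₁·n₂| / (|n₁||n₂|) = |36| / (√36 · √46).
θ = arccos(0.88465) ≈ 27.8°.

27.8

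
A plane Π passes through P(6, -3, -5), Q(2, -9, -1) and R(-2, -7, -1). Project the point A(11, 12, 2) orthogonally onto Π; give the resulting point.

PQ = (-4, -6, 4), PR = (-8, -4, 4); a normal to Π is PQ × PR = (-8, -16, -32).
Using P: Π has equation -8x - 16y - 32z = 160.
Foot = A − λn with λ = (n·A − d)/|n|² = (-344 − 160)/1344 = -3/8.
Foot = (11, 12, 2) − (-3/8)·(-8, -16, -32) = (8, 6, -10).

(8, 6, -10)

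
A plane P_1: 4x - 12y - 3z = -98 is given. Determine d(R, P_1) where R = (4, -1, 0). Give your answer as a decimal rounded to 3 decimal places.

9.692

n·R − d = (4)·(4) + (-12)·(-1) + (-3)·(0) − (-98) = 126; |n| = √169.
Distance = |126| / √169 = 126/√169 ≈ 9.692.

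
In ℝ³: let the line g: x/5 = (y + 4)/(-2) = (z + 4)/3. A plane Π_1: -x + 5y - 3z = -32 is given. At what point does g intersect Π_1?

g has direction (5, -2, 3) through (0, -4, -4).
Substitute r = (0, -4, -4) + t(5, -2, 3) into the plane: -8 + (-24)t = -32, so t = 1.
Intersection: (0, -4, -4) + 1·(5, -2, 3) = (5, -6, -1).

(5, -6, -1)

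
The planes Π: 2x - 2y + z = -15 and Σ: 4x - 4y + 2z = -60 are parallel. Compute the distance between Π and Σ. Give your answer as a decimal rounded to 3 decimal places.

5.000

Rescale Σ by 1/2: 2x - 2y + z = -30. Then distance = |-15 − (-30)| / √9 ≈ 5.000.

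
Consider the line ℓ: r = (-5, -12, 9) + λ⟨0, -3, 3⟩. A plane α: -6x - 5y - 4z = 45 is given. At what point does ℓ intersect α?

Substitute r = (-5, -12, 9) + t(0, -3, 3) into the plane: 54 + 3t = 45, so t = -3.
Intersection: (-5, -12, 9) + (-3)·(0, -3, 3) = (-5, -3, 0).

(-5, -3, 0)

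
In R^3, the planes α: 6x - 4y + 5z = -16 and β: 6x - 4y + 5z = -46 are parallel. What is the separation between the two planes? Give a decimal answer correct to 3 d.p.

3.419

Same normal n = (6, -4, 5) with |n| = √77; distance = |-16 − (-46)| / |n| = 30/√77 ≈ 3.419.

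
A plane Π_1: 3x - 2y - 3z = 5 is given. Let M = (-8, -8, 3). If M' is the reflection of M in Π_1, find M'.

λ = (n·M − d)/|n|² = (-17 − 5)/22 = -1.
Reflection = M − 2λn = (-8, -8, 3) − (-2)·(3, -2, -3) = (-2, -12, -3).

(-2, -12, -3)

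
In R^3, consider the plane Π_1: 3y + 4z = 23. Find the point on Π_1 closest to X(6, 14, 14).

(6, 5, 2)

Foot = X − λn with λ = (n·X − d)/|n|² = (98 − 23)/25 = 3.
Foot = (6, 14, 14) − 3·(0, 3, 4) = (6, 5, 2).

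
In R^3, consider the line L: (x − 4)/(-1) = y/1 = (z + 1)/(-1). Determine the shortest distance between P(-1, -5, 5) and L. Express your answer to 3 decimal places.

L has direction (-1, 1, -1) through (4, 0, -1).
Taking (4, 0, -1) on L with direction v = (-1, 1, -1): w = P − (4, 0, -1) = (-5, -5, 6), and w × v = (-1, -11, -10).
Distance = |w × v| / |v| = √222 / √3 ≈ 8.602.

8.602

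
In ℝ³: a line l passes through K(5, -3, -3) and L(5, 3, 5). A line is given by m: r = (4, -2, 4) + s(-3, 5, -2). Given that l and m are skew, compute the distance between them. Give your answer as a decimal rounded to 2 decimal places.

A direction vector for l is L − K = (0, 6, 8).
Common perpendicular direction n = (0, 6, 8) × (-3, 5, -2) = (-52, -24, 18).
With w = (4, -2, 4) − (5, -3, -3) = (-1, 1, 7), w · n = 154.
Distance = |w · n| / |n| = |154| / √3604 ≈ 2.57.

2.57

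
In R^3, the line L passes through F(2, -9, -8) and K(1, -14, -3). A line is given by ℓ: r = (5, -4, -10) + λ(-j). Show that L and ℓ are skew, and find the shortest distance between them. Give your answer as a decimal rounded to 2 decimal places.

2.55

A direction vector for L is K − F = (-1, -5, 5).
Common perpendicular direction n = (-1, -5, 5) × (0, -1, 0) = (5, 0, 1).
With w = (5, -4, -10) − (2, -9, -8) = (3, 5, -2), w · n = 13.
Since n ≠ 0 the lines are not parallel, and w · n = 13 ≠ 0 so they do not intersect; hence they are skew.
Distance = |w · n| / |n| = |13| / √26 ≈ 2.55.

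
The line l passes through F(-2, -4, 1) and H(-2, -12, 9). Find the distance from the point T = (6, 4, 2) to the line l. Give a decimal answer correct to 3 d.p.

10.223

A direction vector for l is H − F = (0, -8, 8).
Taking (-2, -4, 1) on l with direction v = (0, -8, 8): w = T − (-2, -4, 1) = (8, 8, 1), and w × v = (72, -64, -64).
Distance = |w × v| / |v| = √13376 / √128 ≈ 10.223.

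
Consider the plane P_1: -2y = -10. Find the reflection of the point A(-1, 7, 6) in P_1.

(-1, 3, 6)

λ = (n·A − d)/|n|² = (-14 − (-10))/4 = -1.
Reflection = A − 2λn = (-1, 7, 6) − (-2)·(0, -2, 0) = (-1, 3, 6).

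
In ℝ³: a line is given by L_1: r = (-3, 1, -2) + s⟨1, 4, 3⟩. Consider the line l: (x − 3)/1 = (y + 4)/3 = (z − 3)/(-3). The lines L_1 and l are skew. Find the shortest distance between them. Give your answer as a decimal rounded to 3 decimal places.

l has direction (1, 3, -3) through (3, -4, 3).
Common perpendicular direction n = (1, 4, 3) × (1, 3, -3) = (-21, 6, -1).
With w = (3, -4, 3) − (-3, 1, -2) = (6, -5, 5), w · n = -161.
Distance = |w · n| / |n| = |-161| / √478 ≈ 7.364.

7.364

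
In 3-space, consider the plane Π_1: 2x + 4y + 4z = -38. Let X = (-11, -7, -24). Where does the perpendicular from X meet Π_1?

(-5, 5, -12)

Foot = X − λn with λ = (n·X − d)/|n|² = (-146 − (-38))/36 = -3.
Foot = (-11, -7, -24) − (-3)·(2, 4, 4) = (-5, 5, -12).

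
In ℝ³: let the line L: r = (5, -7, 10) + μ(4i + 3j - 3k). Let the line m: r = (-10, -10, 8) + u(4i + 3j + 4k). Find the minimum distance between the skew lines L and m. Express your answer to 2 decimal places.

6.60

Common perpendicular direction n = (4, 3, -3) × (4, 3, 4) = (21, -28, 0).
With w = (-10, -10, 8) − (5, -7, 10) = (-15, -3, -2), w · n = -231.
Distance = |w · n| / |n| = |-231| / √1225 ≈ 6.60.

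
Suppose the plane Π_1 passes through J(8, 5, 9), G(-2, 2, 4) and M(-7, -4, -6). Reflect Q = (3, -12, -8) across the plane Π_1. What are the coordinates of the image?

JG = (-10, -3, -5), JM = (-15, -9, -15); a normal to Π_1 is JG × JM = (0, -75, 45).
Using J: Π_1 has equation -75y + 45z = 30.
λ = (n·Q − d)/|n|² = (540 − 30)/7650 = 1/15.
Reflection = Q − 2λn = (3, -12, -8) − (2/15)·(0, -75, 45) = (3, -2, -14).

(3, -2, -14)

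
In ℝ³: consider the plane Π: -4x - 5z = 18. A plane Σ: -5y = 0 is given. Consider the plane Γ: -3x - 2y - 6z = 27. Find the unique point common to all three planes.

Solving the 3×3 linear system -4x - 5z = 18, -5y = 0, -3x - 2y - 6z = 27 (e.g. by elimination or Cramer's rule, determinant = -45) gives (3, 0, -6).

(3, 0, -6)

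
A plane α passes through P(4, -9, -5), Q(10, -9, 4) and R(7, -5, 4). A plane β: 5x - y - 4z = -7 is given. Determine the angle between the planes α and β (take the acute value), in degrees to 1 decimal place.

PQ = (6, 0, 9), PR = (3, 4, 9); a normal to α is PQ × PR = (-36, -27, 24).
Using P: α has equation -36x - 27y + 24z = -21.
cos θ = |n₁·n₂| / (|n₁||n₂|) = |-249| / (√2601 · √42).
θ = arccos(0.75336) ≈ 41.1°.

41.1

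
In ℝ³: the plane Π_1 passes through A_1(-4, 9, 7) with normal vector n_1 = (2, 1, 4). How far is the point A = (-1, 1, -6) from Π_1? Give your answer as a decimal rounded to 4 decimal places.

11.7838

Π_1: n_1·r = n_1·A_1 gives 2x + y + 4z = 29.
n·A − d = (2)·(-1) + (1)·(1) + (4)·(-6) − 29 = -54; |n| = √21.
Distance = |-54| / √21 = 54/√21 ≈ 11.7838.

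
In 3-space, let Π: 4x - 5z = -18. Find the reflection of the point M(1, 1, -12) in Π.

(-15, 1, 8)

λ = (n·M − d)/|n|² = (64 − (-18))/41 = 2.
Reflection = M − 2λn = (1, 1, -12) − 4·(4, 0, -5) = (-15, 1, 8).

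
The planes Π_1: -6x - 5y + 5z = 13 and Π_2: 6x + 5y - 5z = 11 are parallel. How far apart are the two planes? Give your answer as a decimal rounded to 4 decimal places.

Rescale Π_2 by 1/(-1): -6x - 5y + 5z = -11. Then distance = |13 − (-11)| / √86 ≈ 2.5880.

2.5880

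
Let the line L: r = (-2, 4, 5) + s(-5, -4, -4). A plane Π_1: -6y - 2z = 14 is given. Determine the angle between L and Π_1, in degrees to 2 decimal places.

42.08

sin θ = |n·v| / (|n||v|) = |32| / (√40 · √57) = 0.67017.
θ ≈ 42.08°.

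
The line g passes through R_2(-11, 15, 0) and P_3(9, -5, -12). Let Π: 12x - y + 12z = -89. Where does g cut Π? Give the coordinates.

A direction vector for g is P_3 − R_2 = (20, -20, -12).
Substitute r = (-11, 15, 0) + t(20, -20, -12) into the plane: -147 + 116t = -89, so t = 1/2.
Intersection: (-11, 15, 0) + (1/2)·(20, -20, -12) = (-1, 5, -6).

(-1, 5, -6)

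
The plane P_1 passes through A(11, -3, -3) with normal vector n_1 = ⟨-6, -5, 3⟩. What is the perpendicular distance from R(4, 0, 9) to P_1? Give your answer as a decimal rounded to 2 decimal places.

7.53

P_1: n_1·r = n_1·A gives -6x - 5y + 3z = -60.
n·R − d = (-6)·(4) + (-5)·(0) + (3)·(9) − (-60) = 63; |n| = √70.
Distance = |63| / √70 = 63/√70 ≈ 7.53.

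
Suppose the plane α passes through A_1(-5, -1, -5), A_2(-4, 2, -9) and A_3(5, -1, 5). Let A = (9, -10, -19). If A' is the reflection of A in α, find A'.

A_1A_2 = (1, 3, -4), A_1A_3 = (10, 0, 10); a normal to α is A_1A_2 × A_1A_3 = (30, -50, -30).
Using A_1: α has equation 30x - 50y - 30z = 50.
λ = (n·A − d)/|n|² = (1340 − 50)/4300 = 3/10.
Reflection = A − 2λn = (9, -10, -19) − (3/5)·(30, -50, -30) = (-9, 20, -1).

(-9, 20, -1)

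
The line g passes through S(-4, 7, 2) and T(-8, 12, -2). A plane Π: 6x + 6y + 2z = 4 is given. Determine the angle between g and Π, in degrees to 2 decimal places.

A direction vector for g is T − S = (-4, 5, -4).
sin θ = |n·v| / (|n||v|) = |-2| / (√76 · √57) = 0.03039.
θ ≈ 1.74°.

1.74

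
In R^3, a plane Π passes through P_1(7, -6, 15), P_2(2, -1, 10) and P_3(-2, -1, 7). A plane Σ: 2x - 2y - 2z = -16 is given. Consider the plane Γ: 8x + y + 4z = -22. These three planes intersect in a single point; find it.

P_1P_2 = (-5, 5, -5), P_1P_3 = (-9, 5, -8); a normal to Π is P_1P_2 × P_1P_3 = (-15, 5, 20).
Using P_1: Π has equation -15x + 5y + 20z = 165.
Solving the 3×3 linear system -15x + 5y + 20z = 165, 2x - 2y - 2z = -16, 8x + y + 4z = -22 (e.g. by elimination or Cramer's rule, determinant = 330) gives (-5, -2, 5).

(-5, -2, 5)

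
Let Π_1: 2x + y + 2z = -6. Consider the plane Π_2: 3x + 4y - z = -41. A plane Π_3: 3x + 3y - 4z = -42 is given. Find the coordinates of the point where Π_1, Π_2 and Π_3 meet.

Solving the 3×3 linear system 2x + y + 2z = -6, 3x + 4y - z = -41, 3x + 3y - 4z = -42 (e.g. by elimination or Cramer's rule, determinant = -23) gives (-2, -8, 3).

(-2, -8, 3)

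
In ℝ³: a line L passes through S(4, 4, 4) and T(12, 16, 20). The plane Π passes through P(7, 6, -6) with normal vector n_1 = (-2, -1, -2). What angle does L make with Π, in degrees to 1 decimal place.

A direction vector for L is T − S = (8, 12, 16).
Π: n_1·r = n_1·P gives -2x - y - 2z = -8.
sin θ = |n·v| / (|n||v|) = |-60| / (√9 · √464) = 0.92848.
θ ≈ 68.2°.

68.2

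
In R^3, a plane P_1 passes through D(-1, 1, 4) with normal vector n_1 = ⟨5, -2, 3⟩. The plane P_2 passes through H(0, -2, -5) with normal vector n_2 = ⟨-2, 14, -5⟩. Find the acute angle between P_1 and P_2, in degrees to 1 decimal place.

P_1: n_1·r = n_1·D gives 5x - 2y + 3z = 5.
P_2: n_2·r = n_2·H gives -2x + 14y - 5z = -3.
cos θ = |n₁·n₂| / (|n₁||n₂|) = |-53| / (√38 · √225).
θ = arccos(0.57318) ≈ 55.0°.

55.0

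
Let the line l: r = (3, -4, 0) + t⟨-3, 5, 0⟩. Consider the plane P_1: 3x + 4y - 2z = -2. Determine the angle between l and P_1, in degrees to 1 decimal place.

sin θ = |n·v| / (|n||v|) = |11| / (√29 · √34) = 0.35031.
θ ≈ 20.5°.

20.5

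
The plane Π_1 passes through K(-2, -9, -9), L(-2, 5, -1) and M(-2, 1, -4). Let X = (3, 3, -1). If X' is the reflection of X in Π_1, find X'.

(-7, 3, -1)

KL = (0, 14, 8), KM = (0, 10, 5); a normal to Π_1 is KL × KM = (-10, 0, 0).
Using K: Π_1 has equation -10x = 20.
λ = (n·X − d)/|n|² = (-30 − 20)/100 = -1/2.
Reflection = X − 2λn = (3, 3, -1) − (-1)·(-10, 0, 0) = (-7, 3, -1).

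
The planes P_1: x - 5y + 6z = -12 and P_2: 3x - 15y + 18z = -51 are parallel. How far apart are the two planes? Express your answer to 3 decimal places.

Rescale P_2 by 1/3: x - 5y + 6z = -17. Then distance = |-12 − (-17)| / √62 ≈ 0.635.

0.635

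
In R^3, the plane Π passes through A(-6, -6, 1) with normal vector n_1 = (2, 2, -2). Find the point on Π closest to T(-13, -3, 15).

(-7, 3, 9)

Π: n_1·r = n_1·A gives 2x + 2y - 2z = -26.
Foot = T − λn with λ = (n·T − d)/|n|² = (-62 − (-26))/12 = -3.
Foot = (-13, -3, 15) − (-3)·(2, 2, -2) = (-7, 3, 9).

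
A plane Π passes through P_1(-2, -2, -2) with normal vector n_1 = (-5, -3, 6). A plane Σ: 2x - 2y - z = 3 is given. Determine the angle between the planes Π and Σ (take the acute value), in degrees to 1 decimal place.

66.5

Π: n_1·r = n_1·P_1 gives -5x - 3y + 6z = 4.
cos θ = |n₁·n₂| / (|n₁||n₂|) = |-10| / (√70 · √9).
θ = arccos(0.39841) ≈ 66.5°.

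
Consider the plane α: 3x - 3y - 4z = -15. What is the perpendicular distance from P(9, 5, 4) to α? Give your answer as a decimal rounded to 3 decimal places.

1.886

n·P − d = (3)·(9) + (-3)·(5) + (-4)·(4) − (-15) = 11; |n| = √34.
Distance = |11| / √34 = 11/√34 ≈ 1.886.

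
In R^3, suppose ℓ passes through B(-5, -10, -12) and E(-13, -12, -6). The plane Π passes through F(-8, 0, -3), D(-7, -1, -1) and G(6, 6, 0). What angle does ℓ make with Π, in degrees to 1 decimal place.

31.8

A direction vector for ℓ is E − B = (-8, -2, 6).
FD = (1, -1, 2), FG = (14, 6, 3); a normal to Π is FD × FG = (-15, 25, 20).
Using F: Π has equation -15x + 25y + 20z = 60.
sin θ = |n·v| / (|n||v|) = |190| / (√1250 · √104) = 0.52697.
θ ≈ 31.8°.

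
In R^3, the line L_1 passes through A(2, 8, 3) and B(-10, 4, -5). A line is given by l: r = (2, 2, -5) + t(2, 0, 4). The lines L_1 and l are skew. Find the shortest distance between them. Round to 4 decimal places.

A direction vector for L_1 is B − A = (-12, -4, -8).
Common perpendicular direction n = (-12, -4, -8) × (2, 0, 4) = (-16, 32, 8).
With w = (2, 2, -5) − (2, 8, 3) = (0, -6, -8), w · n = -256.
Distance = |w · n| / |n| = |-256| / √1344 ≈ 6.9830.

6.9830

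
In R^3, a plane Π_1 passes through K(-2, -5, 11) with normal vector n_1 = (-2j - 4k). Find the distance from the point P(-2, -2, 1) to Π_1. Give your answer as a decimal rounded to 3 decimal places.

7.603

Π_1: n_1·r = n_1·K gives -2y - 4z = -34.
n·P − d = (0)·(-2) + (-2)·(-2) + (-4)·(1) − (-34) = 34; |n| = √20.
Distance = |34| / √20 = 34/√20 ≈ 7.603.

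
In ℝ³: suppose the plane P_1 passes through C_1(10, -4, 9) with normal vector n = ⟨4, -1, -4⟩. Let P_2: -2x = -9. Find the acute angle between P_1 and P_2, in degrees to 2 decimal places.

P_1: n·r = n·C_1 gives 4x - y - 4z = 8.
cos θ = |n₁·n₂| / (|n₁||n₂|) = |-8| / (√33 · √4).
θ = arccos(0.69631) ≈ 45.87°.

45.87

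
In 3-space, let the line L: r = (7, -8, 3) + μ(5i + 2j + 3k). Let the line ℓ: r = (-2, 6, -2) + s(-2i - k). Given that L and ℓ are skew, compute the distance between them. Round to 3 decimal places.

3.491

Common perpendicular direction n = (5, 2, 3) × (-2, 0, -1) = (-2, -1, 4).
With w = (-2, 6, -2) − (7, -8, 3) = (-9, 14, -5), w · n = -16.
Distance = |w · n| / |n| = |-16| / √21 ≈ 3.491.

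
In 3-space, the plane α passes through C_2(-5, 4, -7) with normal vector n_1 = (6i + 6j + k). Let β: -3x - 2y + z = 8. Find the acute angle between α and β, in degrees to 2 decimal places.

α: n_1·r = n_1·C_2 gives 6x + 6y + z = -13.
cos θ = |n₁·n₂| / (|n₁||n₂|) = |-29| / (√73 · √14).
θ = arccos(0.90714) ≈ 24.89°.

24.89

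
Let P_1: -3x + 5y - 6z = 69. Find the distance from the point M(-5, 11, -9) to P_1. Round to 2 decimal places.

6.57

n·M − d = (-3)·(-5) + (5)·(11) + (-6)·(-9) − 69 = 55; |n| = √70.
Distance = |55| / √70 = 55/√70 ≈ 6.57.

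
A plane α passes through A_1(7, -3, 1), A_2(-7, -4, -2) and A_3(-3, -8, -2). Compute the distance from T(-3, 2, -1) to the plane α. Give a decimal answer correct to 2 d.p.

A_1A_2 = (-14, -1, -3), A_1A_3 = (-10, -5, -3); a normal to α is A_1A_2 × A_1A_3 = (-12, -12, 60).
Using A_1: α has equation -12x - 12y + 60z = 12.
n·T − d = (-12)·(-3) + (-12)·(2) + (60)·(-1) − 12 = -60; |n| = √3888.
Distance = |-60| / √3888 = 60/√3888 ≈ 0.96.

0.96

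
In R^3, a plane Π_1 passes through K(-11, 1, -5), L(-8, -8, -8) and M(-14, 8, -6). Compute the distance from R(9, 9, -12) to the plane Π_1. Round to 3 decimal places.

KL = (3, -9, -3), KM = (-3, 7, -1); a normal to Π_1 is KL × KM = (30, 12, -6).
Using K: Π_1 has equation 30x + 12y - 6z = -288.
n·R − d = (30)·(9) + (12)·(9) + (-6)·(-12) − (-288) = 738; |n| = √1080.
Distance = |738| / √1080 = 738/√1080 ≈ 22.457.

22.457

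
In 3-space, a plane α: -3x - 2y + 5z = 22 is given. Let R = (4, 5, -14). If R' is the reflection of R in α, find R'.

λ = (n·R − d)/|n|² = (-92 − 22)/38 = -3.
Reflection = R − 2λn = (4, 5, -14) − (-6)·(-3, -2, 5) = (-14, -7, 16).

(-14, -7, 16)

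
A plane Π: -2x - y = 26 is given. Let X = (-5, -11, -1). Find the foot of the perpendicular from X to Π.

Foot = X − λn with λ = (n·X − d)/|n|² = (21 − 26)/5 = -1.
Foot = (-5, -11, -1) − (-1)·(-2, -1, 0) = (-7, -12, -1).

(-7, -12, -1)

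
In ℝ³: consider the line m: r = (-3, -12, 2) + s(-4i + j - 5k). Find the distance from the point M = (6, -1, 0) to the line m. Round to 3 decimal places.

14.165

Taking (-3, -12, 2) on m with direction v = (-4, 1, -5): w = M − (-3, -12, 2) = (9, 11, -2), and w × v = (-53, 53, 53).
Distance = |w × v| / |v| = √8427 / √42 ≈ 14.165.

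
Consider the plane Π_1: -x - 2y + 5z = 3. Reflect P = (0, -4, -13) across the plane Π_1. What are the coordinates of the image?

(-4, -12, 7)

λ = (n·P − d)/|n|² = (-57 − 3)/30 = -2.
Reflection = P − 2λn = (0, -4, -13) − (-4)·(-1, -2, 5) = (-4, -12, 7).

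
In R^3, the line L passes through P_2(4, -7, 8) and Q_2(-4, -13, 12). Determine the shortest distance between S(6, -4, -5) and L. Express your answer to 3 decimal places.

A direction vector for L is Q_2 − P_2 = (-8, -6, 4).
Taking (4, -7, 8) on L with direction v = (-8, -6, 4): w = S − (4, -7, 8) = (2, 3, -13), and w × v = (-66, 96, 12).
Distance = |w × v| / |v| = √13716 / √116 ≈ 10.874.

10.874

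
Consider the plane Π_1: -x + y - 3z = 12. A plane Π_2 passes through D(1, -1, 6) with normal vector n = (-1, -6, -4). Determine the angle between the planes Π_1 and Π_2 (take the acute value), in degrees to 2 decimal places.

73.15

Π_2: n·r = n·D gives -x - 6y - 4z = -19.
cos θ = |n₁·n₂| / (|n₁||n₂|) = |7| / (√11 · √53).
θ = arccos(0.28991) ≈ 73.15°.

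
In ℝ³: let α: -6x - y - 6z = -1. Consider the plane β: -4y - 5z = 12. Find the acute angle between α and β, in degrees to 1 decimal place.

cos θ = |n₁·n₂| / (|n₁||n₂|) = |34| / (√73 · √41).
θ = arccos(0.62148) ≈ 51.6°.

51.6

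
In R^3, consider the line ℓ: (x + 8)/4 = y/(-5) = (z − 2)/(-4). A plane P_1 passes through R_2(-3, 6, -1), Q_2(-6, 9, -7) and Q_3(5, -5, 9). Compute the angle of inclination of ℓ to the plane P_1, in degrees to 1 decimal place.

ℓ has direction (4, -5, -4) through (-8, 0, 2).
R_2Q_2 = (-3, 3, -6), R_2Q_3 = (8, -11, 10); a normal to P_1 is R_2Q_2 × R_2Q_3 = (-36, -18, 9).
Using R_2: P_1 has equation -36x - 18y + 9z = -9.
sin θ = |n·v| / (|n||v|) = |-90| / (√1701 · √57) = 0.28904.
θ ≈ 16.8°.

16.8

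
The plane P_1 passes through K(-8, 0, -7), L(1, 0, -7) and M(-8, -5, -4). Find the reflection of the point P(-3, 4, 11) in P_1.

(-3, -14, -19)

KL = (9, 0, 0), KM = (0, -5, 3); a normal to P_1 is KL × KM = (0, -27, -45).
Using K: P_1 has equation -27y - 45z = 315.
λ = (n·P − d)/|n|² = (-603 − 315)/2754 = -1/3.
Reflection = P − 2λn = (-3, 4, 11) − (-2/3)·(0, -27, -45) = (-3, -14, -19).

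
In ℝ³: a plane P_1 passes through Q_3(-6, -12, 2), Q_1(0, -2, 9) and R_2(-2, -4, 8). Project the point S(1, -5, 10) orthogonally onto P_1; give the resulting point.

Q_3Q_1 = (6, 10, 7), Q_3R_2 = (4, 8, 6); a normal to P_1 is Q_3Q_1 × Q_3R_2 = (4, -8, 8).
Using Q_3: P_1 has equation 4x - 8y + 8z = 88.
Foot = S − λn with λ = (n·S − d)/|n|² = (124 − 88)/144 = 1/4.
Foot = (1, -5, 10) − (1/4)·(4, -8, 8) = (0, -3, 8).

(0, -3, 8)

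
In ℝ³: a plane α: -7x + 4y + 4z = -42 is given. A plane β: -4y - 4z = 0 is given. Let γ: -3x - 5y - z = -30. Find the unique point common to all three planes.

(6, 3, -3)

Solving the 3×3 linear system -7x + 4y + 4z = -42, -4y - 4z = 0, -3x - 5y - z = -30 (e.g. by elimination or Cramer's rule, determinant = 112) gives (6, 3, -3).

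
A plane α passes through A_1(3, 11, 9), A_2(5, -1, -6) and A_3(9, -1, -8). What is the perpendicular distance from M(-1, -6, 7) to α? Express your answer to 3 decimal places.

9.799

A_1A_2 = (2, -12, -15), A_1A_3 = (6, -12, -17); a normal to α is A_1A_2 × A_1A_3 = (24, -56, 48).
Using A_1: α has equation 24x - 56y + 48z = -112.
n·M − d = (24)·(-1) + (-56)·(-6) + (48)·(7) − (-112) = 760; |n| = √6016.
Distance = |760| / √6016 = 760/√6016 ≈ 9.799.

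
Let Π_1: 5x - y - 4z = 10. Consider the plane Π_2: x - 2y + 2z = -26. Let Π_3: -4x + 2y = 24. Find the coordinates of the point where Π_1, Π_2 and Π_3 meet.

(-6, 0, -10)

Solving the 3×3 linear system 5x - y - 4z = 10, x - 2y + 2z = -26, -4x + 2y = 24 (e.g. by elimination or Cramer's rule, determinant = 12) gives (-6, 0, -10).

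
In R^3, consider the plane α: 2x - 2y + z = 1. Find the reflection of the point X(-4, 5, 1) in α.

λ = (n·X − d)/|n|² = (-17 − 1)/9 = -2.
Reflection = X − 2λn = (-4, 5, 1) − (-4)·(2, -2, 1) = (4, -3, 5).

(4, -3, 5)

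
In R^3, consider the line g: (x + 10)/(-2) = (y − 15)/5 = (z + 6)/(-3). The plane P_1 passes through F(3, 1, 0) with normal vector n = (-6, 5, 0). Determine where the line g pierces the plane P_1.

g has direction (-2, 5, -3) through (-10, 15, -6).
P_1: n·r = n·F gives -6x + 5y = -13.
Substitute r = (-10, 15, -6) + t(-2, 5, -3) into the plane: 135 + 37t = -13, so t = -4.
Intersection: (-10, 15, -6) + (-4)·(-2, 5, -3) = (-2, -5, 6).

(-2, -5, 6)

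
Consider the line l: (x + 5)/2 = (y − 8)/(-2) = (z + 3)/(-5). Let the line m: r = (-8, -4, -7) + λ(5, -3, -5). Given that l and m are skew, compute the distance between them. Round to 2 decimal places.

10.98

l has direction (2, -2, -5) through (-5, 8, -3).
Common perpendicular direction n = (2, -2, -5) × (5, -3, -5) = (-5, -15, 4).
With w = (-8, -4, -7) − (-5, 8, -3) = (-3, -12, -4), w · n = 179.
Distance = |w · n| / |n| = |179| / √266 ≈ 10.98.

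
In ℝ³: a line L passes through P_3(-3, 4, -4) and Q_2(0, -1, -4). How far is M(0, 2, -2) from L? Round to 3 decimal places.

2.526

A direction vector for L is Q_2 − P_3 = (3, -5, 0).
Taking (-3, 4, -4) on L with direction v = (3, -5, 0): w = M − (-3, 4, -4) = (3, -2, 2), and w × v = (10, 6, -9).
Distance = |w × v| / |v| = √217 / √34 ≈ 2.526.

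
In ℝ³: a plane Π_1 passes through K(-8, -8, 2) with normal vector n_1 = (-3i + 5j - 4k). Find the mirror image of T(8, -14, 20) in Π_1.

Π_1: n_1·r = n_1·K gives -3x + 5y - 4z = -24.
λ = (n·T − d)/|n|² = (-174 − (-24))/50 = -3.
Reflection = T − 2λn = (8, -14, 20) − (-6)·(-3, 5, -4) = (-10, 16, -4).

(-10, 16, -4)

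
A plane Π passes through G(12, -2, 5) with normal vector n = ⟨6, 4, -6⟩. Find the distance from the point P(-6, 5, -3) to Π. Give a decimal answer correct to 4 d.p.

3.4112

Π: n·r = n·G gives 6x + 4y - 6z = 34.
n·P − d = (6)·(-6) + (4)·(5) + (-6)·(-3) − 34 = -32; |n| = √88.
Distance = |-32| / √88 = 32/√88 ≈ 3.4112.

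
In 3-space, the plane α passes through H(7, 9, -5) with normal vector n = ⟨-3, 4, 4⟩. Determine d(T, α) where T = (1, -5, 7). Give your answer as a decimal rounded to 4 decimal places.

1.5617

α: n·r = n·H gives -3x + 4y + 4z = -5.
n·T − d = (-3)·(1) + (4)·(-5) + (4)·(7) − (-5) = 10; |n| = √41.
Distance = |10| / √41 = 10/√41 ≈ 1.5617.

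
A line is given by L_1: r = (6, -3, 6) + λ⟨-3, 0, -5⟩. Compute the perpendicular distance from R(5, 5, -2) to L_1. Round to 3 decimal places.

Taking (6, -3, 6) on L_1 with direction v = (-3, 0, -5): w = R − (6, -3, 6) = (-1, 8, -8), and w × v = (-40, 19, 24).
Distance = |w × v| / |v| = √2537 / √34 ≈ 8.638.

8.638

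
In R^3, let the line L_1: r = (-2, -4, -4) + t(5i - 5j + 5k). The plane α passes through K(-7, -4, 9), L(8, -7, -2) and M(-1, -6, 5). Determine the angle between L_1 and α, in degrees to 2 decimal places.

KL = (15, -3, -11), KM = (6, -2, -4); a normal to α is KL × KM = (-10, -6, -12).
Using K: α has equation -10x - 6y - 12z = -14.
sin θ = |n·v| / (|n||v|) = |-80| / (√280 · √75) = 0.55205.
θ ≈ 33.51°.

33.51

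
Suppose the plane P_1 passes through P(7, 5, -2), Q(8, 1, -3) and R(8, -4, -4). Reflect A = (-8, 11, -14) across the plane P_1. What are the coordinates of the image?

(-2, 5, 16)

PQ = (1, -4, -1), PR = (1, -9, -2); a normal to P_1 is PQ × PR = (-1, 1, -5).
Using P: P_1 has equation -x + y - 5z = 8.
λ = (n·A − d)/|n|² = (89 − 8)/27 = 3.
Reflection = A − 2λn = (-8, 11, -14) − 6·(-1, 1, -5) = (-2, 5, 16).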